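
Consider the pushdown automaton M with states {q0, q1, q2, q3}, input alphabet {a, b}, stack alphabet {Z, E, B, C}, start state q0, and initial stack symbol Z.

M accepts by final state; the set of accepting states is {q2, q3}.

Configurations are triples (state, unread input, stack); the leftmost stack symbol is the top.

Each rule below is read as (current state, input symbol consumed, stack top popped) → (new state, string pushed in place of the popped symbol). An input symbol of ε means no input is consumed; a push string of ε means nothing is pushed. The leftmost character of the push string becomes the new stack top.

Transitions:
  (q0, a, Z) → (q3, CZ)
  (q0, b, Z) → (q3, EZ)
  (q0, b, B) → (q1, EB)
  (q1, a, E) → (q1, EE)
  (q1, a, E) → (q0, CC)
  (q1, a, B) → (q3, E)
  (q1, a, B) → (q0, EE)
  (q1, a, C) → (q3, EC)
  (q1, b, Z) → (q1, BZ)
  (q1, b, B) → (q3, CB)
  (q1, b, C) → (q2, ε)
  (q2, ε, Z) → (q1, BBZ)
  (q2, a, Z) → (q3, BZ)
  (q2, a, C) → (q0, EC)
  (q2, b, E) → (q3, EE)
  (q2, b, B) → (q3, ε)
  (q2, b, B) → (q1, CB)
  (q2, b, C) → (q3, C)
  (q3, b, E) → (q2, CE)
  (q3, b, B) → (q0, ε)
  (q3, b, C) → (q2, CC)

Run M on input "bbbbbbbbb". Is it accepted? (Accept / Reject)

One accepting computation: (q0, bbbbbbbbb, Z) ⊢ (q3, bbbbbbbb, EZ) ⊢ (q2, bbbbbbb, CEZ) ⊢ (q3, bbbbbb, CEZ) ⊢ (q2, bbbbb, CCEZ) ⊢ (q3, bbbb, CCEZ) ⊢ (q2, bbb, CCCEZ) ⊢ (q3, bb, CCCEZ) ⊢ (q2, b, CCCCEZ) ⊢ (q3, ε, CCCCEZ)
All input consumed and state q3 ∈ F.

Accept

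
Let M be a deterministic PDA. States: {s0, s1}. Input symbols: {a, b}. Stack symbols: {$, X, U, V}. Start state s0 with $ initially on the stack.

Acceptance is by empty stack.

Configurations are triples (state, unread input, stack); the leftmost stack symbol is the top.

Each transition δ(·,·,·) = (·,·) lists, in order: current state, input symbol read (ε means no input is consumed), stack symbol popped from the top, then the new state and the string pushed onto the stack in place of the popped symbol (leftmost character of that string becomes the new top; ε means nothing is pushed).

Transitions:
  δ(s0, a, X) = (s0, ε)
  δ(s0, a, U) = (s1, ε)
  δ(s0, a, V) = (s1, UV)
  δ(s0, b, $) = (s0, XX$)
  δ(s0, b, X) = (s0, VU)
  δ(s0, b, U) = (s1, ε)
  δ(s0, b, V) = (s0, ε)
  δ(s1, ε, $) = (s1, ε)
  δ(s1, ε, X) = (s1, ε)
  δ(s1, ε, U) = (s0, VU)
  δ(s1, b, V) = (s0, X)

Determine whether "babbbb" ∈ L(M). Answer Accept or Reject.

(s0, babbbb, $)
  read b, top $: go to s0, push XX$ → (s0, abbbb, XX$)
  read a, top X: go to s0, push ε → (s0, bbbb, X$)
  read b, top X: go to s0, push VU → (s0, bbb, VU$)
  read b, top V: go to s0, push ε → (s0, bb, U$)
  read b, top U: go to s1, push ε → (s1, b, $)
  ε-move, top $: go to s1, push ε → (s1, b, ε)
No transition applies at (s1, b, ε); input not fully consumed.

Reject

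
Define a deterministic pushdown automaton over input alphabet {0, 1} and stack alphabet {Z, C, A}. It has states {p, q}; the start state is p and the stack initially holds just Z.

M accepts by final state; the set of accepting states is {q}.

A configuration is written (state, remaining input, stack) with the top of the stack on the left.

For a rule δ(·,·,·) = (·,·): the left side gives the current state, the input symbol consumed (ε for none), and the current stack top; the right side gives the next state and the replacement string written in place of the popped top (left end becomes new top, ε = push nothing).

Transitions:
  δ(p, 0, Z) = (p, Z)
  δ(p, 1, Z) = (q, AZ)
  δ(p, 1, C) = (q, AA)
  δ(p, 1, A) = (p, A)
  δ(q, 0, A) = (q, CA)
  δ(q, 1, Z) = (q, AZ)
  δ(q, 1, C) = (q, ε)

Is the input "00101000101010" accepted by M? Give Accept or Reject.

Reject

(p, 00101000101010, Z)
  read 0, top Z: go to p, push Z → (p, 0101000101010, Z)
  read 0, top Z: go to p, push Z → (p, 101000101010, Z)
  read 1, top Z: go to q, push AZ → (q, 01000101010, AZ)
  read 0, top A: go to q, push CA → (q, 1000101010, CAZ)
  read 1, top C: go to q, push ε → (q, 000101010, AZ)
  read 0, top A: go to q, push CA → (q, 00101010, CAZ)
No transition applies at (q, 00101010, CAZ); input not fully consumed.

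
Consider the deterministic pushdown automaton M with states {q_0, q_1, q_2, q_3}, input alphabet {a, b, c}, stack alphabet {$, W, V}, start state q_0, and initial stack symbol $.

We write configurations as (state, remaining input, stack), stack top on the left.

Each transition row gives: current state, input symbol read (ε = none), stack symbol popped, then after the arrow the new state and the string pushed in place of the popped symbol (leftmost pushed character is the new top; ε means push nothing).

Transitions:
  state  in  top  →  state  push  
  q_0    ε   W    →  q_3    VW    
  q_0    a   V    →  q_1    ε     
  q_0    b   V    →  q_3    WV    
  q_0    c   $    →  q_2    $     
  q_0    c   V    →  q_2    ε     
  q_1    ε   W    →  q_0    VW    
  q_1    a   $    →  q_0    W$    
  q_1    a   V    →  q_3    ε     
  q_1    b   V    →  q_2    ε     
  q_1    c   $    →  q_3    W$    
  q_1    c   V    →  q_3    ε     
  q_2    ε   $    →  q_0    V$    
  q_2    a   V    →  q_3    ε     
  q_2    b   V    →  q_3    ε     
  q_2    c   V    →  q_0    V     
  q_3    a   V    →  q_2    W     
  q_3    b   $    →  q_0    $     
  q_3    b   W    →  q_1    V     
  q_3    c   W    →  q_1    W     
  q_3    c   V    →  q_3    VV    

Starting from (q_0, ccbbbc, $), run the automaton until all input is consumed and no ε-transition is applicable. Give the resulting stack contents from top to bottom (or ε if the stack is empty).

(q_0, ccbbbc, $) ⊢ (q_2, cbbbc, $) ⊢ (q_0, cbbbc, V$) ⊢ (q_2, bbbc, $) ⊢ (q_0, bbbc, V$) ⊢ (q_3, bbc, WV$) ⊢ (q_1, bc, VV$) ⊢ (q_2, c, V$) ⊢ (q_0, ε, V$)
All input consumed in state q_0 with stack V$.

V$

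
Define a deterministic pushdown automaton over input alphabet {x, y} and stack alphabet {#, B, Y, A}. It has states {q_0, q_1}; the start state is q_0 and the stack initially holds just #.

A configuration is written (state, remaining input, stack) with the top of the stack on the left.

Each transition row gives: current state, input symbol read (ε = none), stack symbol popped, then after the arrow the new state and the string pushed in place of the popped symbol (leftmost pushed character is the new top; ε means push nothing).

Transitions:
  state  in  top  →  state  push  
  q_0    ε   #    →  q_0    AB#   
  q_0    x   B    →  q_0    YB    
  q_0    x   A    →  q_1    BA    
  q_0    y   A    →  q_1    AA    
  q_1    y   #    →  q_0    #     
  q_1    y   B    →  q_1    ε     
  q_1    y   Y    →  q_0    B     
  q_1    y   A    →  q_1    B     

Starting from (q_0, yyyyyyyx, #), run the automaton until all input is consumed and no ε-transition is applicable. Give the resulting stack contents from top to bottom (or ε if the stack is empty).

(q_0, yyyyyyyx, #)
  ε-move, top #: go to q_0, push AB# → (q_0, yyyyyyyx, AB#)
  read y, top A: go to q_1, push AA → (q_1, yyyyyyx, AAB#)
  read y, top A: go to q_1, push B → (q_1, yyyyyx, BAB#)
  read y, top B: go to q_1, push ε → (q_1, yyyyx, AB#)
  read y, top A: go to q_1, push B → (q_1, yyyx, BB#)
  read y, top B: go to q_1, push ε → (q_1, yyx, B#)
  read y, top B: go to q_1, push ε → (q_1, yx, #)
  read y, top #: go to q_0, push # → (q_0, x, #)
  ε-move, top #: go to q_0, push AB# → (q_0, x, AB#)
  read x, top A: go to q_1, push BA → (q_1, ε, BAB#)
All input consumed in state q_1 with stack BAB#.

BAB#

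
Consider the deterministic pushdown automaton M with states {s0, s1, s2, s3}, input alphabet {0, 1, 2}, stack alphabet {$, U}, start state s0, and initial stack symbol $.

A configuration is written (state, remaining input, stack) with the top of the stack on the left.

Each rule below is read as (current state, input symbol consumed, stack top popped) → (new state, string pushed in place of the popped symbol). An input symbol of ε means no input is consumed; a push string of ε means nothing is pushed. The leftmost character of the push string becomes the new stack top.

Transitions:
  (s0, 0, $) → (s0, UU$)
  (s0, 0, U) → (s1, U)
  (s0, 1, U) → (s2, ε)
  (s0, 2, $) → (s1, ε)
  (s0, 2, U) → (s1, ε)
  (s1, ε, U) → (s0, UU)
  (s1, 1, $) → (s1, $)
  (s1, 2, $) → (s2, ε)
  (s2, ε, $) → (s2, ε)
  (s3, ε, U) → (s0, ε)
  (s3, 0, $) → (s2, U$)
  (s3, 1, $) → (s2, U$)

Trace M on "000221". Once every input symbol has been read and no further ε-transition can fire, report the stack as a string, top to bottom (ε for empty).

(s0, 000221, $) ⊢ (s0, 00221, UU$) ⊢ (s1, 0221, UU$) ⊢ (s0, 0221, UUU$) ⊢ (s1, 221, UUU$) ⊢ (s0, 221, UUUU$) ⊢ (s1, 21, UUU$) ⊢ (s0, 21, UUUU$) ⊢ (s1, 1, UUU$) ⊢ (s0, 1, UUUU$) ⊢ (s2, ε, UUU$)
All input consumed in state s2 with stack UUU$.

UUU$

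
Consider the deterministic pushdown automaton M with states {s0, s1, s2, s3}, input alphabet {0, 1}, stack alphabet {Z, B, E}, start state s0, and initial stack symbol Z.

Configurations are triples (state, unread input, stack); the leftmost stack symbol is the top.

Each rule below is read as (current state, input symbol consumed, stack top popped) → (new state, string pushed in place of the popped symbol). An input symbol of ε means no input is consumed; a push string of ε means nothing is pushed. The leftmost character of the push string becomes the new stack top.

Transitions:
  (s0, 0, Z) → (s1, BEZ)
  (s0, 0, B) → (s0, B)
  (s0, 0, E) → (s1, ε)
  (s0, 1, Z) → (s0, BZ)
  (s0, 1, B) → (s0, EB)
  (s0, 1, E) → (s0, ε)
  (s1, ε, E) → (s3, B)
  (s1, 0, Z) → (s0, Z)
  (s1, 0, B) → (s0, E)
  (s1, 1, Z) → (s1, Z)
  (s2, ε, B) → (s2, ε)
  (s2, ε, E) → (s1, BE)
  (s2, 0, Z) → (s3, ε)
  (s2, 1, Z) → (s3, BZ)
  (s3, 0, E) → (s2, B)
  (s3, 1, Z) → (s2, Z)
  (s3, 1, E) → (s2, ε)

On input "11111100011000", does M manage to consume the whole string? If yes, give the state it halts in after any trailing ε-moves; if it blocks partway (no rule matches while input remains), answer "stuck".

s0

(s0, 11111100011000, Z)
  read 1, top Z: go to s0, push BZ → (s0, 1111100011000, BZ)
  read 1, top B: go to s0, push EB → (s0, 111100011000, EBZ)
  read 1, top E: go to s0, push ε → (s0, 11100011000, BZ)
  read 1, top B: go to s0, push EB → (s0, 1100011000, EBZ)
  read 1, top E: go to s0, push ε → (s0, 100011000, BZ)
  read 1, top B: go to s0, push EB → (s0, 00011000, EBZ)
  read 0, top E: go to s1, push ε → (s1, 0011000, BZ)
  read 0, top B: go to s0, push E → (s0, 011000, EZ)
  read 0, top E: go to s1, push ε → (s1, 11000, Z)
  read 1, top Z: go to s1, push Z → (s1, 1000, Z)
  read 1, top Z: go to s1, push Z → (s1, 000, Z)
  read 0, top Z: go to s0, push Z → (s0, 00, Z)
  read 0, top Z: go to s1, push BEZ → (s1, 0, BEZ)
  read 0, top B: go to s0, push E → (s0, ε, EEZ)
All input consumed; M is in state s0.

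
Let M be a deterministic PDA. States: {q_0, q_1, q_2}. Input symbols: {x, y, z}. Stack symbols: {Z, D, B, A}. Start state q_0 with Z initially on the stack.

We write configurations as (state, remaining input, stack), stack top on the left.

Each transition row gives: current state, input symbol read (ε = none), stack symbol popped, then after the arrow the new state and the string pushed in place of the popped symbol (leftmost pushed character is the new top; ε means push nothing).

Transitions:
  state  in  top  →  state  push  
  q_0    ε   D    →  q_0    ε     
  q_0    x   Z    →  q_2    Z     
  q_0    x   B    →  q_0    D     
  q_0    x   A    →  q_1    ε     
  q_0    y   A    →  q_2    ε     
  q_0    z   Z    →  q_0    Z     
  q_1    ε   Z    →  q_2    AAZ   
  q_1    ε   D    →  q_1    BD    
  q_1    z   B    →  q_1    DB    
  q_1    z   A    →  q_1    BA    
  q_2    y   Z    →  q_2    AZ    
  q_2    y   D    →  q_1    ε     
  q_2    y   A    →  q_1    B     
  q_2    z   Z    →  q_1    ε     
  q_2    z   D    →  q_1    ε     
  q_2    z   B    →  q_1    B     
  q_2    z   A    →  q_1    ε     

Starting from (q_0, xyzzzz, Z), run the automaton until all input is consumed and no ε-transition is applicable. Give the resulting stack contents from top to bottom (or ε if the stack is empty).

(q_0, xyzzzz, Z)
  read x, top Z: go to q_2, push Z → (q_2, yzzzz, Z)
  read y, top Z: go to q_2, push AZ → (q_2, zzzz, AZ)
  read z, top A: go to q_1, push ε → (q_1, zzz, Z)
  ε-move, top Z: go to q_2, push AAZ → (q_2, zzz, AAZ)
  read z, top A: go to q_1, push ε → (q_1, zz, AZ)
  read z, top A: go to q_1, push BA → (q_1, z, BAZ)
  read z, top B: go to q_1, push DB → (q_1, ε, DBAZ)
  ε-move, top D: go to q_1, push BD → (q_1, ε, BDBAZ)
All input consumed in state q_1 with stack BDBAZ.

BDBAZ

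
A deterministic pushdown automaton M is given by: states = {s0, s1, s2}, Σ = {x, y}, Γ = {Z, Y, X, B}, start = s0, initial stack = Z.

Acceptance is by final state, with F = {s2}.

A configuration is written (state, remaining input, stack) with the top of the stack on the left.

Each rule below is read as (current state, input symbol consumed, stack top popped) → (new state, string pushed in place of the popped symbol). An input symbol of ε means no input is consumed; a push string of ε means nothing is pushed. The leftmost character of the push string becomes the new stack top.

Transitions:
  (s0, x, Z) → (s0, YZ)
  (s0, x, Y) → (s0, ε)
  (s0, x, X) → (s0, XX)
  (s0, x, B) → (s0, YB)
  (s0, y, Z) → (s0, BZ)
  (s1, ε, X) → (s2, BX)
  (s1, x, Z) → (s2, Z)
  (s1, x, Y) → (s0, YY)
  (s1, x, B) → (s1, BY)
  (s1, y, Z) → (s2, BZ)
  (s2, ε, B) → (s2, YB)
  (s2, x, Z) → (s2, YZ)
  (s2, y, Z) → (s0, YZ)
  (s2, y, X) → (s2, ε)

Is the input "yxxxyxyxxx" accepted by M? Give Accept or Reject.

Reject

(s0, yxxxyxyxxx, Z)
  read y, top Z: go to s0, push BZ → (s0, xxxyxyxxx, BZ)
  read x, top B: go to s0, push YB → (s0, xxyxyxxx, YBZ)
  read x, top Y: go to s0, push ε → (s0, xyxyxxx, BZ)
  read x, top B: go to s0, push YB → (s0, yxyxxx, YBZ)
No transition applies at (s0, yxyxxx, YBZ); input not fully consumed.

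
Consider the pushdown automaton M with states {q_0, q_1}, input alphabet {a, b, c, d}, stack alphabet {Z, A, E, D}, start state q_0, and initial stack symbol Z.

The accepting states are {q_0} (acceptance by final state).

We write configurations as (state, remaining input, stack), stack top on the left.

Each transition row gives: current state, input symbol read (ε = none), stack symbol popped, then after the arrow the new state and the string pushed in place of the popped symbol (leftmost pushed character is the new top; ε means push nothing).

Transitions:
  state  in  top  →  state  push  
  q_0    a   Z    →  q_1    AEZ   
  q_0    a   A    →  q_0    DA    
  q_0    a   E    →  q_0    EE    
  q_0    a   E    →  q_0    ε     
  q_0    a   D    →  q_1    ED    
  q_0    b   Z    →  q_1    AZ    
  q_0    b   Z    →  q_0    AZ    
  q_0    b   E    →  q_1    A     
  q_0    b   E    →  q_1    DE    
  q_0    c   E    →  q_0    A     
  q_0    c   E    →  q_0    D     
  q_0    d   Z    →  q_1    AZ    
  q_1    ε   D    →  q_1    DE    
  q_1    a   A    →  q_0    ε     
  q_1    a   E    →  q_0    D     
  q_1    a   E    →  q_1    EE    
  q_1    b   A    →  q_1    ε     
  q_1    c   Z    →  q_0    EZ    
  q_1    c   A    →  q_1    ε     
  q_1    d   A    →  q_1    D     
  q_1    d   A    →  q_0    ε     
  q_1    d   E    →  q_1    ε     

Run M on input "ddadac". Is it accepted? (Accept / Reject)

One accepting computation: (q_0, ddadac, Z) ⊢ (q_1, dadac, AZ) ⊢ (q_0, adac, Z) ⊢ (q_1, dac, AEZ) ⊢ (q_0, ac, EZ) ⊢ (q_0, c, EEZ) ⊢ (q_0, ε, AEZ)
All input consumed and state q_0 ∈ F.

Accept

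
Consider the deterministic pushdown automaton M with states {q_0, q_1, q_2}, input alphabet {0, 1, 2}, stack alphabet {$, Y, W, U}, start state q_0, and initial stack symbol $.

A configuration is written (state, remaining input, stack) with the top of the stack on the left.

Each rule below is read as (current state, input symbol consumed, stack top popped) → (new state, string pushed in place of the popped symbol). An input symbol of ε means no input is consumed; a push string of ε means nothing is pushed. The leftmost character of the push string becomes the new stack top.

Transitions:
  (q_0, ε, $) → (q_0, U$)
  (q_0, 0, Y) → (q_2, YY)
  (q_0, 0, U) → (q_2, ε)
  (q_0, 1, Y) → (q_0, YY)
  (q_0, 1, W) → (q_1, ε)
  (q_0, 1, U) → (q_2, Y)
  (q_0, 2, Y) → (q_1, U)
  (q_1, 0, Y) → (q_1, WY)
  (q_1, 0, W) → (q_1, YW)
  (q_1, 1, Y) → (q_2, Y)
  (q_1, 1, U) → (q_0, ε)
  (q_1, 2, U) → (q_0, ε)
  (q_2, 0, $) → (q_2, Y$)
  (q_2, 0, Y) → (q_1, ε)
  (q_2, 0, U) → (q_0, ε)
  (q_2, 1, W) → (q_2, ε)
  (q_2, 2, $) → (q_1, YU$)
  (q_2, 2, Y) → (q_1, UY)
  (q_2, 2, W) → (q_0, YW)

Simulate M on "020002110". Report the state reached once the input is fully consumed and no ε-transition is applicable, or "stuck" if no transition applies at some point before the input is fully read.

(q_0, 020002110, $)
  ε-move, top $: go to q_0, push U$ → (q_0, 020002110, U$)
  read 0, top U: go to q_2, push ε → (q_2, 20002110, $)
  read 2, top $: go to q_1, push YU$ → (q_1, 0002110, YU$)
  read 0, top Y: go to q_1, push WY → (q_1, 002110, WYU$)
  read 0, top W: go to q_1, push YW → (q_1, 02110, YWYU$)
  read 0, top Y: go to q_1, push WY → (q_1, 2110, WYWYU$)
No transition for (q_1, 2, top W); M blocks with input 2110 remaining.

stuck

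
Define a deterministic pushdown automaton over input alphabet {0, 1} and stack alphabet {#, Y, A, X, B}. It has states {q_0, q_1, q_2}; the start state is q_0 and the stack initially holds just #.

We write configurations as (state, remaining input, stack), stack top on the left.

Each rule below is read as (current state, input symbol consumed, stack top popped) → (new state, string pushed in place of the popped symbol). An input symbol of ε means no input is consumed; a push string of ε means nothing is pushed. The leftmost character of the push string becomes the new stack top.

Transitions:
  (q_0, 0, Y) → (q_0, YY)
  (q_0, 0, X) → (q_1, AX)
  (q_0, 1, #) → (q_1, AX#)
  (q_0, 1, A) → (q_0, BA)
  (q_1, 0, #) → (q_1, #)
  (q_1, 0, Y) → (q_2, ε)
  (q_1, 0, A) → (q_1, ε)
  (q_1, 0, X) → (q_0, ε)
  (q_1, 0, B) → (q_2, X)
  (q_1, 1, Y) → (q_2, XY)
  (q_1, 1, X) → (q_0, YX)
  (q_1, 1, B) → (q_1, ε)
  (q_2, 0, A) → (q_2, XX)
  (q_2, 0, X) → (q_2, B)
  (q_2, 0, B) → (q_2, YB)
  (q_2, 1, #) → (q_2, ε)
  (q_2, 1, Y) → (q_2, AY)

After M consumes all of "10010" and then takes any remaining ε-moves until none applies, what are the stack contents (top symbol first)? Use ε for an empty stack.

(q_0, 10010, #)
  read 1, top #: go to q_1, push AX# → (q_1, 0010, AX#)
  read 0, top A: go to q_1, push ε → (q_1, 010, X#)
  read 0, top X: go to q_0, push ε → (q_0, 10, #)
  read 1, top #: go to q_1, push AX# → (q_1, 0, AX#)
  read 0, top A: go to q_1, push ε → (q_1, ε, X#)
All input consumed in state q_1 with stack X#.

X#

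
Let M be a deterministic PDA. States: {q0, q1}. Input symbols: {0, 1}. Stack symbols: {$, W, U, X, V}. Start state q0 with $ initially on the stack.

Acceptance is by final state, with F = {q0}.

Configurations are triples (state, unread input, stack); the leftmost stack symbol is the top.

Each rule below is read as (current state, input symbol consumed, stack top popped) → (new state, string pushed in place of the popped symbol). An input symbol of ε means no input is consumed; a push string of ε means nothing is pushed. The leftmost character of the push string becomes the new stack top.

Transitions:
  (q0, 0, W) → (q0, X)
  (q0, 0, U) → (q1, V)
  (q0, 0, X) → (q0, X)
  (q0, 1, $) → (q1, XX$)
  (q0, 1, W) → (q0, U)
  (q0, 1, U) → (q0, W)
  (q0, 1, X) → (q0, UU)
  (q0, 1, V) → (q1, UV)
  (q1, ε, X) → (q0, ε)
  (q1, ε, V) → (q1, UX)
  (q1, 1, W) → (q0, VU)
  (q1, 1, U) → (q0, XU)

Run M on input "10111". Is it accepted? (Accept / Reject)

Accept

(q0, 10111, $) ⊢ (q1, 0111, XX$) ⊢ (q0, 0111, X$) ⊢ (q0, 111, X$) ⊢ (q0, 11, UU$) ⊢ (q0, 1, WU$) ⊢ (q0, ε, UU$)
All input consumed; state q0 ∈ F.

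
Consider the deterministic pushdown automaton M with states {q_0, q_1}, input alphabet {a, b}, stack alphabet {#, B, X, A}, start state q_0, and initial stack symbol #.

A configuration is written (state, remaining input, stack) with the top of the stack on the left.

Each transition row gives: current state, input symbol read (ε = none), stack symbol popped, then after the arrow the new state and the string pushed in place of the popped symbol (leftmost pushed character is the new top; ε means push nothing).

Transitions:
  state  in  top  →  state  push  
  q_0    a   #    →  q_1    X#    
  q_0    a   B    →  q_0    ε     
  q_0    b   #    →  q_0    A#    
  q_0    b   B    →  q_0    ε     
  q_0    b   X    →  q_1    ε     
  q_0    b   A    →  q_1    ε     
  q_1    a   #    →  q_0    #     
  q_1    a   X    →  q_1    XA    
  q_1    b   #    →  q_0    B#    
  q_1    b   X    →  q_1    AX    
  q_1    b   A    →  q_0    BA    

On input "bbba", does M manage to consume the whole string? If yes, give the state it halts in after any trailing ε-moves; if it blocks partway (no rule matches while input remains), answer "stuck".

q_0

(q_0, bbba, #) ⊢ (q_0, bba, A#) ⊢ (q_1, ba, #) ⊢ (q_0, a, B#) ⊢ (q_0, ε, #)
All input consumed; M is in state q_0.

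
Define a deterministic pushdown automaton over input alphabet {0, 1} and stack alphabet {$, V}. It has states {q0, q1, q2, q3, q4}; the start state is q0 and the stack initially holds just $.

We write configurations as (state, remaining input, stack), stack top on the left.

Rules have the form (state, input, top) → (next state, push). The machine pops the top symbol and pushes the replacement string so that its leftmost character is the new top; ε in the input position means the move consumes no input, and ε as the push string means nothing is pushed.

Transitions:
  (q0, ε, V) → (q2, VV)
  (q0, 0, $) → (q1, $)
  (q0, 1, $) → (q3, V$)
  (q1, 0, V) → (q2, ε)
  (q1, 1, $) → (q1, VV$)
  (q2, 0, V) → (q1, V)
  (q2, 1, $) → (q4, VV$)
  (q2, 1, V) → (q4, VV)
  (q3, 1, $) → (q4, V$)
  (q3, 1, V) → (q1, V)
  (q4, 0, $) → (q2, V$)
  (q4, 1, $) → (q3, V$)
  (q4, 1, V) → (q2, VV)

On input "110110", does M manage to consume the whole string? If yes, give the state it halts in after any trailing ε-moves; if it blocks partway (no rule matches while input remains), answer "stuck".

(q0, 110110, $)
  read 1, top $: go to q3, push V$ → (q3, 10110, V$)
  read 1, top V: go to q1, push V → (q1, 0110, V$)
  read 0, top V: go to q2, push ε → (q2, 110, $)
  read 1, top $: go to q4, push VV$ → (q4, 10, VV$)
  read 1, top V: go to q2, push VV → (q2, 0, VVV$)
  read 0, top V: go to q1, push V → (q1, ε, VVV$)
All input consumed; M is in state q1.

q1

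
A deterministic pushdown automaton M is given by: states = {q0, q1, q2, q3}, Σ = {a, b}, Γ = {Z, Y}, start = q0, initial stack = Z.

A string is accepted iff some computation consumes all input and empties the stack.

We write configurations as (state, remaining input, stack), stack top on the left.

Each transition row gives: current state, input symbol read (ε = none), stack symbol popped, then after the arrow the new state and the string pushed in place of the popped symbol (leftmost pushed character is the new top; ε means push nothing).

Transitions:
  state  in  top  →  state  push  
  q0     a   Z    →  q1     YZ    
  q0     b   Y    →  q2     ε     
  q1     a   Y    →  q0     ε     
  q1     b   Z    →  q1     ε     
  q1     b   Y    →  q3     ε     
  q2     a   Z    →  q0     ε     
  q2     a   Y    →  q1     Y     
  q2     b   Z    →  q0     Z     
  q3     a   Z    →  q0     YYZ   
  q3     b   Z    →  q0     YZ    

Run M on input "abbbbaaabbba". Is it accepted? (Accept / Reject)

(q0, abbbbaaabbba, Z) ⊢ (q1, bbbbaaabbba, YZ) ⊢ (q3, bbbaaabbba, Z) ⊢ (q0, bbaaabbba, YZ) ⊢ (q2, baaabbba, Z) ⊢ (q0, aaabbba, Z) ⊢ (q1, aabbba, YZ) ⊢ (q0, abbba, Z) ⊢ (q1, bbba, YZ) ⊢ (q3, bba, Z) ⊢ (q0, ba, YZ) ⊢ (q2, a, Z) ⊢ (q0, ε, ε)
All input consumed and the stack is empty.

Accept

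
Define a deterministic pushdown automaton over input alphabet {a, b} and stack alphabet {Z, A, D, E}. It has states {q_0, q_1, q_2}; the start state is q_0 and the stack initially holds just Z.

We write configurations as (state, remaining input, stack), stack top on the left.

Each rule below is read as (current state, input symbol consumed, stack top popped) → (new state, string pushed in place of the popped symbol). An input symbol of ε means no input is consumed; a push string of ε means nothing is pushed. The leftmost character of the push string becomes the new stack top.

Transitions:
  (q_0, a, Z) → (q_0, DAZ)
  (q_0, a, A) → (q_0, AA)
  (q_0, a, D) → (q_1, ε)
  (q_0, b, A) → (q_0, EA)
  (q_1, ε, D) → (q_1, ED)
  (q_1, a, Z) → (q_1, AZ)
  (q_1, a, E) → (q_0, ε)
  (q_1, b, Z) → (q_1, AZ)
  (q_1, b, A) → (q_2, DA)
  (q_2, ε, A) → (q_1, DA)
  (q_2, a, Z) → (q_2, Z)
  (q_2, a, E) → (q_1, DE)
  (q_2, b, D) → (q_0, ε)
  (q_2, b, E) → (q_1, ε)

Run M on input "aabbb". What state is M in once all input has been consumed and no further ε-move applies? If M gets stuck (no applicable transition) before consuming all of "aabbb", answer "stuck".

q_0

(q_0, aabbb, Z)
  read a, top Z: go to q_0, push DAZ → (q_0, abbb, DAZ)
  read a, top D: go to q_1, push ε → (q_1, bbb, AZ)
  read b, top A: go to q_2, push DA → (q_2, bb, DAZ)
  read b, top D: go to q_0, push ε → (q_0, b, AZ)
  read b, top A: go to q_0, push EA → (q_0, ε, EAZ)
All input consumed; M is in state q_0.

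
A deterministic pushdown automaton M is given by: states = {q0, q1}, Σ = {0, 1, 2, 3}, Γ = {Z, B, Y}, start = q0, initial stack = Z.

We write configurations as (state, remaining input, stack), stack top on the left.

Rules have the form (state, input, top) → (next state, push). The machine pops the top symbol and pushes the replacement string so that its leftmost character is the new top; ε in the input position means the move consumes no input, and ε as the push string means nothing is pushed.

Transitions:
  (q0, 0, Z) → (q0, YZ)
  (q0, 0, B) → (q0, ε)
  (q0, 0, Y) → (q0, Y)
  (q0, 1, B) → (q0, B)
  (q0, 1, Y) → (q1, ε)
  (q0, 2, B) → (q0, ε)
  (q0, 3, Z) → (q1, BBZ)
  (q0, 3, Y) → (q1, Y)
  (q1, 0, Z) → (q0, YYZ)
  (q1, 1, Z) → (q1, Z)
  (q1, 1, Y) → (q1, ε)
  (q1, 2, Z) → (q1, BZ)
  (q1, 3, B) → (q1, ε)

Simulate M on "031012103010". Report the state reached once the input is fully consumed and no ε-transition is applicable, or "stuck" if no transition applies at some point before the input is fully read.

(q0, 031012103010, Z) ⊢ (q0, 31012103010, YZ) ⊢ (q1, 1012103010, YZ) ⊢ (q1, 012103010, Z) ⊢ (q0, 12103010, YYZ) ⊢ (q1, 2103010, YZ)
No transition for (q1, 2, top Y); M blocks with input 2103010 remaining.

stuck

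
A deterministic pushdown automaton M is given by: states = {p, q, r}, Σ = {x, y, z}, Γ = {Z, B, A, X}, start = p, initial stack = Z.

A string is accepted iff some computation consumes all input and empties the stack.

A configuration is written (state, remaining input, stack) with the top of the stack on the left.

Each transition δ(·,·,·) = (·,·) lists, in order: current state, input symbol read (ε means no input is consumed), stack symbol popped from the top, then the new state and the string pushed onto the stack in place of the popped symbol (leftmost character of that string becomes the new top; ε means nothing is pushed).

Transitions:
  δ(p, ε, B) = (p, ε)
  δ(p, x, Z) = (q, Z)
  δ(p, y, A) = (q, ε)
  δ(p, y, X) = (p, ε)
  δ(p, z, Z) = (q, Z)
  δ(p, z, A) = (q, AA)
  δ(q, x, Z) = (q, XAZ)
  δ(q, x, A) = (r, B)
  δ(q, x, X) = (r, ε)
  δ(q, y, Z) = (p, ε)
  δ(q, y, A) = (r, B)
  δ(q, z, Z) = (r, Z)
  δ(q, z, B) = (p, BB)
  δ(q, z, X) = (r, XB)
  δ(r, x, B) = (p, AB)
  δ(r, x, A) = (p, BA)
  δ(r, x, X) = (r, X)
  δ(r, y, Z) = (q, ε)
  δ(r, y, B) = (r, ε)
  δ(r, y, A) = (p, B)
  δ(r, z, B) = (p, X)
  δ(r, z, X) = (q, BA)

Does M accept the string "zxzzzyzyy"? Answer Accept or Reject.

Accept

(p, zxzzzyzyy, Z)
  read z, top Z: go to q, push Z → (q, xzzzyzyy, Z)
  read x, top Z: go to q, push XAZ → (q, zzzyzyy, XAZ)
  read z, top X: go to r, push XB → (r, zzyzyy, XBAZ)
  read z, top X: go to q, push BA → (q, zyzyy, BABAZ)
  read z, top B: go to p, push BB → (p, yzyy, BBABAZ)
  ε-move, top B: go to p, push ε → (p, yzyy, BABAZ)
  ε-move, top B: go to p, push ε → (p, yzyy, ABAZ)
  read y, top A: go to q, push ε → (q, zyy, BAZ)
  read z, top B: go to p, push BB → (p, yy, BBAZ)
  ε-move, top B: go to p, push ε → (p, yy, BAZ)
  ε-move, top B: go to p, push ε → (p, yy, AZ)
  read y, top A: go to q, push ε → (q, y, Z)
  read y, top Z: go to p, push ε → (p, ε, ε)
All input consumed and the stack is empty.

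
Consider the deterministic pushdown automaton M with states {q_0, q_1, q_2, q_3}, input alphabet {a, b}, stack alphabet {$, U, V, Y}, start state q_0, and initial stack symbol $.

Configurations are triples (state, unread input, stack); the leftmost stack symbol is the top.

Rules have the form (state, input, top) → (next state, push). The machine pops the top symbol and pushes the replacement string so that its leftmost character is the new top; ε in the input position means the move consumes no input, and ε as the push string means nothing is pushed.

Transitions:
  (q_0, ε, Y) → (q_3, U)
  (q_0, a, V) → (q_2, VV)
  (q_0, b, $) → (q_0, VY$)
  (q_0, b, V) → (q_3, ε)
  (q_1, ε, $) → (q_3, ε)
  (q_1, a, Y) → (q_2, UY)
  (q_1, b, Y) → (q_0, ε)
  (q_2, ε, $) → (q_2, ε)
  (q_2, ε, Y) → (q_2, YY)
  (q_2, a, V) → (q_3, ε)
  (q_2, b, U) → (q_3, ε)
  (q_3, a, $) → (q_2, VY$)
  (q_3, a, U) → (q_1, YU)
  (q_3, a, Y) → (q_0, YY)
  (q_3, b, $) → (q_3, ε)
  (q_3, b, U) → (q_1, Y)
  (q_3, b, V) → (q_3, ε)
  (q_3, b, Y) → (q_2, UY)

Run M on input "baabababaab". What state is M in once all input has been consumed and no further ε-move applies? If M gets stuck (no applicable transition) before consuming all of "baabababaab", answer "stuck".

(q_0, baabababaab, $)
  read b, top $: go to q_0, push VY$ → (q_0, aabababaab, VY$)
  read a, top V: go to q_2, push VV → (q_2, abababaab, VVY$)
  read a, top V: go to q_3, push ε → (q_3, bababaab, VY$)
  read b, top V: go to q_3, push ε → (q_3, ababaab, Y$)
  read a, top Y: go to q_0, push YY → (q_0, babaab, YY$)
  ε-move, top Y: go to q_3, push U → (q_3, babaab, UY$)
  read b, top U: go to q_1, push Y → (q_1, abaab, YY$)
  read a, top Y: go to q_2, push UY → (q_2, baab, UYY$)
  read b, top U: go to q_3, push ε → (q_3, aab, YY$)
  read a, top Y: go to q_0, push YY → (q_0, ab, YYY$)
  ε-move, top Y: go to q_3, push U → (q_3, ab, UYY$)
  read a, top U: go to q_1, push YU → (q_1, b, YUYY$)
  read b, top Y: go to q_0, push ε → (q_0, ε, UYY$)
All input consumed; M is in state q_0.

q_0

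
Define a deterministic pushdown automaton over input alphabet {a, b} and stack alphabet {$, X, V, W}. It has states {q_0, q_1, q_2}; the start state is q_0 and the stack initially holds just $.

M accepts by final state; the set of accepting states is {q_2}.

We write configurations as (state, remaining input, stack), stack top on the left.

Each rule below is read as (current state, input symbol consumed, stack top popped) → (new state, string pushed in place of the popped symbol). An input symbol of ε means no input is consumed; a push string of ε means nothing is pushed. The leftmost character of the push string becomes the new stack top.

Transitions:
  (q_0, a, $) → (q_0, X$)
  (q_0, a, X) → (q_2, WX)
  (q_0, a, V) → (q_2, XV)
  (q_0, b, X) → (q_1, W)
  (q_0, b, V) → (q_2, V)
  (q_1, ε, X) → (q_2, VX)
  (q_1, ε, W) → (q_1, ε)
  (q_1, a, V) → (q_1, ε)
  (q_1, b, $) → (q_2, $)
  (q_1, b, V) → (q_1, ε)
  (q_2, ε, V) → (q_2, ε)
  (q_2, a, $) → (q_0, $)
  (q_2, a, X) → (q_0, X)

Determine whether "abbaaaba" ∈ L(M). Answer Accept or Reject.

Reject

(q_0, abbaaaba, $)
  read a, top $: go to q_0, push X$ → (q_0, bbaaaba, X$)
  read b, top X: go to q_1, push W → (q_1, baaaba, W$)
  ε-move, top W: go to q_1, push ε → (q_1, baaaba, $)
  read b, top $: go to q_2, push $ → (q_2, aaaba, $)
  read a, top $: go to q_0, push $ → (q_0, aaba, $)
  read a, top $: go to q_0, push X$ → (q_0, aba, X$)
  read a, top X: go to q_2, push WX → (q_2, ba, WX$)
No transition applies at (q_2, ba, WX$); input not fully consumed.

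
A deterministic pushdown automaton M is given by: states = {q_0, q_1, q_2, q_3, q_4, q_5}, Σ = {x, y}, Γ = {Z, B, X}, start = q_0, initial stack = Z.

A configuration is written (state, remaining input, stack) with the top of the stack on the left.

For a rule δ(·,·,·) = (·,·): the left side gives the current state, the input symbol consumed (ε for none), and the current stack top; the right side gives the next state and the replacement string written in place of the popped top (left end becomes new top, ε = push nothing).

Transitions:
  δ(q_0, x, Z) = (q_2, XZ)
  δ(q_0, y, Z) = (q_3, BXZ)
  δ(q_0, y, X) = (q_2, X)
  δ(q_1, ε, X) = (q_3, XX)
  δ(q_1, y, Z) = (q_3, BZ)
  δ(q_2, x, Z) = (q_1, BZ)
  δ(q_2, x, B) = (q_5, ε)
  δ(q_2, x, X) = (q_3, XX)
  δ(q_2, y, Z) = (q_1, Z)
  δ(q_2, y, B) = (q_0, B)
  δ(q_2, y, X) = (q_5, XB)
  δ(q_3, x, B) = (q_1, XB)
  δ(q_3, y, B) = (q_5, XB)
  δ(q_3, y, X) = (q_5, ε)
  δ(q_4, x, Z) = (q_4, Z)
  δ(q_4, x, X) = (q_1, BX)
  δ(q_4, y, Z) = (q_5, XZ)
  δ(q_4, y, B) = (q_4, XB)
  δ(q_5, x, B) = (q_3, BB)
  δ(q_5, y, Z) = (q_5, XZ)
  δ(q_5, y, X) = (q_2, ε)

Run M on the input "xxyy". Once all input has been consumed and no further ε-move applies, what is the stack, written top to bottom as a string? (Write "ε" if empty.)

Z

(q_0, xxyy, Z)
  read x, top Z: go to q_2, push XZ → (q_2, xyy, XZ)
  read x, top X: go to q_3, push XX → (q_3, yy, XXZ)
  read y, top X: go to q_5, push ε → (q_5, y, XZ)
  read y, top X: go to q_2, push ε → (q_2, ε, Z)
All input consumed in state q_2 with stack Z.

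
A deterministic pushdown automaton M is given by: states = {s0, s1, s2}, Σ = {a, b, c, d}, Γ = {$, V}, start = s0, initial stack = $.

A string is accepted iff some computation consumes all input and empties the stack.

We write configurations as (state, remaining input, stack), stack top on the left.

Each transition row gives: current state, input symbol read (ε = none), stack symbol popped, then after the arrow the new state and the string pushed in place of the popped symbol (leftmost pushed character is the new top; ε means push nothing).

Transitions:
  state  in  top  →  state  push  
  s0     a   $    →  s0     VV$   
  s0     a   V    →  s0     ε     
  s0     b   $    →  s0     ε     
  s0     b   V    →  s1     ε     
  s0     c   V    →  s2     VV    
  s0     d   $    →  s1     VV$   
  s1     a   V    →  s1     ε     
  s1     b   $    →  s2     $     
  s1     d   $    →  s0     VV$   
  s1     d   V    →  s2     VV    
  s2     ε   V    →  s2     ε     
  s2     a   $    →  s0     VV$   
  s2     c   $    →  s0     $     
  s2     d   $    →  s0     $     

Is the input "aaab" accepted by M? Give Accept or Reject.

Accept

(s0, aaab, $) ⊢ (s0, aab, VV$) ⊢ (s0, ab, V$) ⊢ (s0, b, $) ⊢ (s0, ε, ε)
All input consumed and the stack is empty.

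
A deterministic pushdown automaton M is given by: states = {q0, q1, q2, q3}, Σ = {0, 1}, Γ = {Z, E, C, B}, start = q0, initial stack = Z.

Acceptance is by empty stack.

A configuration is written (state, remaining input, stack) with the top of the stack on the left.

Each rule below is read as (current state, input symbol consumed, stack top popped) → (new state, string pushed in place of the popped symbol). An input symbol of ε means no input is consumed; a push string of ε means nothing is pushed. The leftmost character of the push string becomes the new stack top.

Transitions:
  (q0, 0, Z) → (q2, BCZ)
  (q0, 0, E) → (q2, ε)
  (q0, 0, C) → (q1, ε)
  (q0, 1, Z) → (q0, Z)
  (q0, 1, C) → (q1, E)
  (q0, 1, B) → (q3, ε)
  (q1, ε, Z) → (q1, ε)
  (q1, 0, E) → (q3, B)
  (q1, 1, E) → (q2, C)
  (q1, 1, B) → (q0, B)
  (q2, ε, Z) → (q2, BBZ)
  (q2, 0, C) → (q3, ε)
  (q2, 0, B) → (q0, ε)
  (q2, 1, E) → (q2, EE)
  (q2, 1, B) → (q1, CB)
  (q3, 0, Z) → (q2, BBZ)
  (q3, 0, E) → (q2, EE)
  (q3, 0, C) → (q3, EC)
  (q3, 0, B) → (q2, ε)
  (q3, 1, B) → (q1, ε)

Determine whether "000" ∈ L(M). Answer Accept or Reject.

(q0, 000, Z)
  read 0, top Z: go to q2, push BCZ → (q2, 00, BCZ)
  read 0, top B: go to q0, push ε → (q0, 0, CZ)
  read 0, top C: go to q1, push ε → (q1, ε, Z)
  ε-move, top Z: go to q1, push ε → (q1, ε, ε)
All input consumed and the stack is empty.

Accept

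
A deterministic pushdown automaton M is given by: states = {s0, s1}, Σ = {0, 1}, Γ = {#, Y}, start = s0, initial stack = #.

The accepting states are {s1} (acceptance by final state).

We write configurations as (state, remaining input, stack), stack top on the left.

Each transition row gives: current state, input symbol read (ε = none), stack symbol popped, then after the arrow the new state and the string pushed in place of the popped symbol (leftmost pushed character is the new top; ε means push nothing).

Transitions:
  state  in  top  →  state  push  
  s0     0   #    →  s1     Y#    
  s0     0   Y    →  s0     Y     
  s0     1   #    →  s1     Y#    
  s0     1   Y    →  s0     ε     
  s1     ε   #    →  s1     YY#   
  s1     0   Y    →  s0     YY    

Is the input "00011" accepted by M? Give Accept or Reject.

Reject

(s0, 00011, #)
  read 0, top #: go to s1, push Y# → (s1, 0011, Y#)
  read 0, top Y: go to s0, push YY → (s0, 011, YY#)
  read 0, top Y: go to s0, push Y → (s0, 11, YY#)
  read 1, top Y: go to s0, push ε → (s0, 1, Y#)
  read 1, top Y: go to s0, push ε → (s0, ε, #)
All input consumed; state s0 ∉ F and no further ε-move applies.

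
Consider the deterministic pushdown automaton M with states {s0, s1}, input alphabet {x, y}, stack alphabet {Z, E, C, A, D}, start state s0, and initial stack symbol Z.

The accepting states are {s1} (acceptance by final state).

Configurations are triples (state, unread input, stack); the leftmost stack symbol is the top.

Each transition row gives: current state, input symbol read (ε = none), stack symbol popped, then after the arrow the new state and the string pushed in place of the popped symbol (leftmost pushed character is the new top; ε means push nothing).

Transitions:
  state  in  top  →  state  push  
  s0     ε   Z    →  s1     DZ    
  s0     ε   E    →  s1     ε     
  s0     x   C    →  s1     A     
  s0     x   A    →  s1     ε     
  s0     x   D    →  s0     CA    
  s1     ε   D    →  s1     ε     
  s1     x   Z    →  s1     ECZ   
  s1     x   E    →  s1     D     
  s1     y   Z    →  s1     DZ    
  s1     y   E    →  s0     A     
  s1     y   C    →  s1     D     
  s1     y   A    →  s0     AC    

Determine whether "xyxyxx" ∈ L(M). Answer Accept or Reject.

Accept

(s0, xyxyxx, Z) ⊢ (s1, xyxyxx, DZ) ⊢ (s1, xyxyxx, Z) ⊢ (s1, yxyxx, ECZ) ⊢ (s0, xyxx, ACZ) ⊢ (s1, yxx, CZ) ⊢ (s1, xx, DZ) ⊢ (s1, xx, Z) ⊢ (s1, x, ECZ) ⊢ (s1, ε, DCZ)
All input consumed; state s1 ∈ F.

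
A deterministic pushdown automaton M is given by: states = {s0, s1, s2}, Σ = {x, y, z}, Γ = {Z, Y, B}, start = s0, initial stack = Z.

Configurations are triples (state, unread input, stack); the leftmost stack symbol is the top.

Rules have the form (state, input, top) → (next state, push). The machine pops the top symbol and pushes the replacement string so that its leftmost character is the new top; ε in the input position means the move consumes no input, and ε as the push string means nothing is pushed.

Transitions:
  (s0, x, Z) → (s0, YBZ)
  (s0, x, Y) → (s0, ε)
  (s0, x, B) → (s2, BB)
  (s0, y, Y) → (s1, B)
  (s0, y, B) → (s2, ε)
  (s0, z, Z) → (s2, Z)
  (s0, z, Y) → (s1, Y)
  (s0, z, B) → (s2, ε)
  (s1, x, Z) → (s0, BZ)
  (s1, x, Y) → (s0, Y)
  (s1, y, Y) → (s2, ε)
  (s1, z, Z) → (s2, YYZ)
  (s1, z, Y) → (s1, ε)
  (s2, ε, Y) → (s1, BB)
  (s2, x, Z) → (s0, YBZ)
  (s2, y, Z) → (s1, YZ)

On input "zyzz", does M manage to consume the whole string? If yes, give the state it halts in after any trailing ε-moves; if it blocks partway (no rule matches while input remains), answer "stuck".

s1

(s0, zyzz, Z)
  read z, top Z: go to s2, push Z → (s2, yzz, Z)
  read y, top Z: go to s1, push YZ → (s1, zz, YZ)
  read z, top Y: go to s1, push ε → (s1, z, Z)
  read z, top Z: go to s2, push YYZ → (s2, ε, YYZ)
  ε-move, top Y: go to s1, push BB → (s1, ε, BBYZ)
All input consumed; M is in state s1.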